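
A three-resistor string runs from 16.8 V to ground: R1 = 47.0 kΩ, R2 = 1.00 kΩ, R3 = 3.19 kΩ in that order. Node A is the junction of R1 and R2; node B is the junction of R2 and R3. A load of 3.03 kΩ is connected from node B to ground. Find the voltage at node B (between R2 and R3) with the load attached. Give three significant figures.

V ≈ 0.527 V

At node B, R3 is in parallel with the load: R3‖R_L = 1.554 kΩ.
Below node A the resistance is R2 + (R3‖R_L) = 2.554 kΩ, so V_A = 16.8 × 2.554/49.55 = 0.8659 V.
Then V_B = V_A × (R3‖R_L)/(R2 + R3‖R_L) = 0.8659 × 1.554/2.554 = 0.527 V.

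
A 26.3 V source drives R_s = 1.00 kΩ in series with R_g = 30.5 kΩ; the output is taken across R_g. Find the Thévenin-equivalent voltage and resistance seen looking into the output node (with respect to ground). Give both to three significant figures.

V_th is the open-circuit tap voltage: 26.3 × 30.5/(1.00 + 30.5) = 25.5 V.
With the supply zeroed, R_s and R_g appear in parallel from the tap: R_th = R_s‖R_g = (1.00 × 30.5)/31.50 = 968 Ω.

V_th = 25.5 V, R_th = 968 Ω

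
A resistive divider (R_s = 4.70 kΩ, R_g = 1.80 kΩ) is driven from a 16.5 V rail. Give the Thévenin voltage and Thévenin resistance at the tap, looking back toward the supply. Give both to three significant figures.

V_th = 4.57 V, R_th = 1.30 kΩ

V_th is the open-circuit tap voltage: 16.5 × 1.80/(4.70 + 1.80) = 4.57 V.
With the supply zeroed, R_s and R_g appear in parallel from the tap: R_th = R_s‖R_g = (4.70 × 1.80)/6.500 = 1.30 kΩ.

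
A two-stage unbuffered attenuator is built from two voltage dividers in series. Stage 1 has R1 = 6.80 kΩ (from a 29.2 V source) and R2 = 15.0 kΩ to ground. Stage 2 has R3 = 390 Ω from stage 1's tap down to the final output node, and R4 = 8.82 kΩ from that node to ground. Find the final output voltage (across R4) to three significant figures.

Stage 2 presents R3+R4 = 9210 Ω as a load on stage 1's tap.
Stage 1's lower leg becomes R2‖(R3+R4) = 5706 Ω, so V_mid = 29.2 × 5706/12510 = 13.32 V.
Stage 2 is itself unloaded: V_out = V_mid × R4/(R3+R4) = 13.32 × 8820/9210 = 12.8 V.

V_out ≈ 12.8 V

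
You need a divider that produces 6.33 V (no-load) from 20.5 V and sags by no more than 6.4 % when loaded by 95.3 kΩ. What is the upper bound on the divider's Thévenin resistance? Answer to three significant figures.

R_th ≤ 6.52 kΩ

Loading drop = R_th/(R_th + R_L) ≤ 0.0640, so R_th ≤ R_L · ε/(1−ε) = 95.3 kΩ × 0.0640/0.9360 = 6.52 kΩ.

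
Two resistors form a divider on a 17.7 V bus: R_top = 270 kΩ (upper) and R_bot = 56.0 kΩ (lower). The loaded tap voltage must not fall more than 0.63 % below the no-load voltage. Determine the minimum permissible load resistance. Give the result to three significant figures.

R_L(min) ≈ 7.32 MΩ

Output resistance R_th = R_top‖R_bot = (270 × 56.0)/326.0 = 46.38 kΩ.
The fractional drop is R_th/(R_th + R_L); requiring this ≤ 0.00630 gives R_L ≥ R_th(1/0.00630 − 1) = 46.38 × 157.7 = 7.32 MΩ.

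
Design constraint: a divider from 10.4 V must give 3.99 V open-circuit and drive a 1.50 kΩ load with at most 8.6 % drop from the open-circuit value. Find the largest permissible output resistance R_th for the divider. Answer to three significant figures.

R_th ≤ 141 Ω

Loading drop = R_th/(R_th + R_L) ≤ 0.0860, so R_th ≤ R_L · ε/(1−ε) = 1.50 kΩ × 0.0860/0.9140 = 141 Ω.
(Any R1, R2 with R2/(R1+R2) = 0.384 and R1‖R2 ≤ 141 Ω will meet the spec.)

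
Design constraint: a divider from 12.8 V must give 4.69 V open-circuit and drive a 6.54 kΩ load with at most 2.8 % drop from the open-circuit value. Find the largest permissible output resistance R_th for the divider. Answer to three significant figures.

Loading drop = R_th/(R_th + R_L) ≤ 0.0280, so R_th ≤ R_L · ε/(1−ε) = 6.54 kΩ × 0.0280/0.9720 = 188 Ω.
(Any R1, R2 with R2/(R1+R2) = 0.366 and R1‖R2 ≤ 188 Ω will meet the spec.)

R_th ≤ 188 Ω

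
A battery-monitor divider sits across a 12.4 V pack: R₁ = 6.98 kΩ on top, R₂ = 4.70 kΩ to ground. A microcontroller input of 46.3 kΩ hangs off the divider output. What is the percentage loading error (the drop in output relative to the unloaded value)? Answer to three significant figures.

The divider's output (Thévenin) resistance is R₁‖R₂ = 2.809 kΩ.
Fractional drop under load = R_th/(R_th + R_L) = 2.809 / (2.809 + 46.3) = 0.05719.
So the output falls by 5.72 %.

5.72 %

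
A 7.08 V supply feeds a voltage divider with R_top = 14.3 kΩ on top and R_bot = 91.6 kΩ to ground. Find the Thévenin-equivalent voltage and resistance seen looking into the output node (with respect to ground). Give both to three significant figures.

V_th = 6.12 V, R_th = 12.4 kΩ

V_th is the open-circuit tap voltage: 7.08 × 91.6/(14.3 + 91.6) = 6.12 V.
With the supply zeroed, R_top and R_bot appear in parallel from the tap: R_th = R_top‖R_bot = (14.3 × 91.6)/105.9 = 12.4 kΩ.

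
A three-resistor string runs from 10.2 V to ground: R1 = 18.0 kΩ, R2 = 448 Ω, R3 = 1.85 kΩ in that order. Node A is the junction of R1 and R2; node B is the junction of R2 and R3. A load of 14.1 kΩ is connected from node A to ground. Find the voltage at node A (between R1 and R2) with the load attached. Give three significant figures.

V ≈ 1.01 V

Below node A the series string R2+R3 = 2298 Ω sits in parallel with the 14100 Ω load: 1976 Ω.
V_A = 10.2 × 1976/(18000 + 1976) = 1.01 V.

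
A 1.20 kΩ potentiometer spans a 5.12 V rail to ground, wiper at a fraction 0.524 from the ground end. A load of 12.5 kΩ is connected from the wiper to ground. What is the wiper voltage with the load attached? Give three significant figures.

V ≈ 2.62 V

The wiper splits the pot into (1−α)R = 571.2 Ω above and αR = 628.8 Ω below.
Lower section ‖ load = 598.7 Ω.
V_wiper = 5.12 × 598.7/(571.2 + 598.7) = 2.62 V.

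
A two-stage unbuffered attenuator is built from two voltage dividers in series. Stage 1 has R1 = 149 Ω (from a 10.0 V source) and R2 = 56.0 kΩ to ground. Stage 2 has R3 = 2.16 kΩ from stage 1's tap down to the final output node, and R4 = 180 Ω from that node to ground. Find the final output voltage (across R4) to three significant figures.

V_out ≈ 0.721 V

Stage 2 presents R3+R4 = 2340 Ω as a load on stage 1's tap.
Stage 1's lower leg becomes R2‖(R3+R4) = 2246 Ω, so V_mid = 10.0 × 2246/2395 = 9.378 V.
Stage 2 is itself unloaded: V_out = V_mid × R4/(R3+R4) = 9.378 × 180/2340 = 0.721 V.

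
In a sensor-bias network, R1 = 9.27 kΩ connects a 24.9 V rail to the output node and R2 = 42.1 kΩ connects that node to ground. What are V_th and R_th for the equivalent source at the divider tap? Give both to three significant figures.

V_th is the open-circuit tap voltage: 24.9 × 42.1/(9.27 + 42.1) = 20.4 V.
With the supply zeroed, R1 and R2 appear in parallel from the tap: R_th = R1‖R2 = (9.27 × 42.1)/51.37 = 7.60 kΩ.

V_th = 20.4 V, R_th = 7.60 kΩ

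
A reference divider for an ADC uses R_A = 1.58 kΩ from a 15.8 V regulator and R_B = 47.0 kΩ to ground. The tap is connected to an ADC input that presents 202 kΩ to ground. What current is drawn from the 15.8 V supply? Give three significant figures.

R_B‖R_L = 38.13 kΩ, so the source sees R_A + R_B‖R_L = 39.71 kΩ.
I = 15.8 V / 39.71 kΩ = 0.398 mA.

I ≈ 0.398 mA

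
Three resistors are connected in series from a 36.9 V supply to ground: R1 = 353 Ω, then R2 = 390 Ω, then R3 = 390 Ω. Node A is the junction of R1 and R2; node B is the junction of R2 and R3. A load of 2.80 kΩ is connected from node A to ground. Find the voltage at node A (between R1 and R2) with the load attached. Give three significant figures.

Below node A the series string R2+R3 = 780.0 Ω sits in parallel with the 2800 Ω load: 610.1 Ω.
V_A = 36.9 × 610.1/(353 + 610.1) = 23.4 V.

V ≈ 23.4 V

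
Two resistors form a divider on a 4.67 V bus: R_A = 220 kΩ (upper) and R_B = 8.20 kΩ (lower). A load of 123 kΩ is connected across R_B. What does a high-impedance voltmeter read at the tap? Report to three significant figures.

V_out ≈ 0.158 V

The load sits in parallel with R_B: R_B‖R_L = (8.20 × 123) / (8.20 + 123) = 7.688 kΩ.
V_out = 4.67 × 7.688 / (220 + 7.688) = 4.67 × 7.688/227.7 = 0.158 V.
(Unloaded it would have been 0.168 V.)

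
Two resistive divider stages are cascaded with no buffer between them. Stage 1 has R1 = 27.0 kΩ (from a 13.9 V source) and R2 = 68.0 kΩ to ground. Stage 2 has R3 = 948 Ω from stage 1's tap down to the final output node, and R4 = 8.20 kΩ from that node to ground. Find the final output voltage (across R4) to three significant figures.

Stage 2 presents R3+R4 = 9148 Ω as a load on stage 1's tap.
Stage 1's lower leg becomes R2‖(R3+R4) = 8063 Ω, so V_mid = 13.9 × 8063/35060 = 3.196 V.
Stage 2 is itself unloaded: V_out = V_mid × R4/(R3+R4) = 3.196 × 8200/9148 = 2.87 V.

V_out ≈ 2.87 V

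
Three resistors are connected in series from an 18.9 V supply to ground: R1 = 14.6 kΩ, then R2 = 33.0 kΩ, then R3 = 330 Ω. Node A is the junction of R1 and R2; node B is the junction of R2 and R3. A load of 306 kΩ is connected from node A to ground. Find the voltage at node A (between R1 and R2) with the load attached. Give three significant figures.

Below node A the series string R2+R3 = 33330 Ω sits in parallel with the 306000 Ω load: 30060 Ω.
V_A = 18.9 × 30060/(14600 + 30060) = 12.7 V.

V ≈ 12.7 V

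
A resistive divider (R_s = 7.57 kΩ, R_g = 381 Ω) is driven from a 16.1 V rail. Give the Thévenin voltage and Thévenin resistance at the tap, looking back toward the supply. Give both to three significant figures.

V_th = 0.771 V, R_th = 363 Ω

V_th is the open-circuit tap voltage: 16.1 × 381/(7570 + 381) = 0.771 V.
With the supply zeroed, R_s and R_g appear in parallel from the tap: R_th = R_s‖R_g = (7570 × 381)/7951 = 363 Ω.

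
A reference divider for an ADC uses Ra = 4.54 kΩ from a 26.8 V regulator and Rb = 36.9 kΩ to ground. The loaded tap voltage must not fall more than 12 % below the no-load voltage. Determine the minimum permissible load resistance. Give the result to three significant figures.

Output resistance R_th = Ra‖Rb = (4.54 × 36.9)/41.44 = 4.043 kΩ.
The fractional drop is R_th/(R_th + R_L); requiring this ≤ 0.120 gives R_L ≥ R_th(1/0.120 − 1) = 4.043 × 7.333 = 29.6 kΩ.

R_L(min) ≈ 29.6 kΩ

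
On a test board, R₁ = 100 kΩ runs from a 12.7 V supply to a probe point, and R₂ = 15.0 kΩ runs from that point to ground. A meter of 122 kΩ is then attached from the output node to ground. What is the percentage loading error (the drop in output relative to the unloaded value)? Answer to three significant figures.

The divider's output (Thévenin) resistance is R₁‖R₂ = 13.04 kΩ.
Fractional drop under load = R_th/(R_th + R_L) = 13.04 / (13.04 + 122) = 0.09659.
So the output falls by 9.66 %.

9.66 %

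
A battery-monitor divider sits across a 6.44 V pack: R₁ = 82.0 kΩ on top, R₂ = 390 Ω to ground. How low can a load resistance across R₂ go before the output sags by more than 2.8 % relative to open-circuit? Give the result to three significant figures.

R_L(min) ≈ 13.5 kΩ

Output resistance R_th = R₁‖R₂ = (82000 × 390)/82390 = 388.2 Ω.
The fractional drop is R_th/(R_th + R_L); requiring this ≤ 0.0280 gives R_L ≥ R_th(1/0.0280 − 1) = 388.2 × 34.71 = 13.5 kΩ.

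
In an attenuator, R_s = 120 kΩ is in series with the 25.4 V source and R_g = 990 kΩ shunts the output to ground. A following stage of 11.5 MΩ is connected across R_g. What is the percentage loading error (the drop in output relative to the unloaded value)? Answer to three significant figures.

The divider's output (Thévenin) resistance is R_s‖R_g = 107.0 kΩ.
Fractional drop under load = R_th/(R_th + R_L) = 107.0 / (107.0 + 11500) = 0.009221.
So the output falls by 0.922 %.

0.922 %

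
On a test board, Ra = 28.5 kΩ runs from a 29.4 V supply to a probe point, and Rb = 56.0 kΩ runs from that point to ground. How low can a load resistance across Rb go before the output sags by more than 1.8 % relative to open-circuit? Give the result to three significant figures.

Output resistance R_th = Ra‖Rb = (28.5 × 56.0)/84.50 = 18.89 kΩ.
The fractional drop is R_th/(R_th + R_L); requiring this ≤ 0.0180 gives R_L ≥ R_th(1/0.0180 − 1) = 18.89 × 54.56 = 1.03 MΩ.

R_L(min) ≈ 1.03 MΩ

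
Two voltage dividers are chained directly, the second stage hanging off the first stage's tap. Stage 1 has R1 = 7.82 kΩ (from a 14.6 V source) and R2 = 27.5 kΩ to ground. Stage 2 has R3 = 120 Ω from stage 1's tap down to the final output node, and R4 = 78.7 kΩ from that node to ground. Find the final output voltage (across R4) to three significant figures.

V_out ≈ 10.5 V

Stage 2 presents R3+R4 = 78820 Ω as a load on stage 1's tap.
Stage 1's lower leg becomes R2‖(R3+R4) = 20390 Ω, so V_mid = 14.6 × 20390/28210 = 10.55 V.
Stage 2 is itself unloaded: V_out = V_mid × R4/(R3+R4) = 10.55 × 78700/78820 = 10.5 V.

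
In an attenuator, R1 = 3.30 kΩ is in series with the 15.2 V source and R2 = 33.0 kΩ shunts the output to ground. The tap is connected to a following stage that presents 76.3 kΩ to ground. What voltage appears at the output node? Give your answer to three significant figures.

V_out ≈ 13.3 V

The load sits in parallel with R2: R2‖R_L = (33.0 × 76.3) / (33.0 + 76.3) = 23.04 kΩ.
V_out = 15.2 × 23.04 / (3.30 + 23.04) = 15.2 × 23.04/26.34 = 13.3 V.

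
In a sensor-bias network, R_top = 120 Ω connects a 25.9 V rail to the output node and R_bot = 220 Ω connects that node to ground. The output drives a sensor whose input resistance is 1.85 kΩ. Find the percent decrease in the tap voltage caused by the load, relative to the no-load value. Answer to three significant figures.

The divider's output (Thévenin) resistance is R_top‖R_bot = 77.65 Ω.
Fractional drop under load = R_th/(R_th + R_L) = 77.65 / (77.65 + 1850) = 0.04028.
So the output falls by 4.03 %.

4.03 %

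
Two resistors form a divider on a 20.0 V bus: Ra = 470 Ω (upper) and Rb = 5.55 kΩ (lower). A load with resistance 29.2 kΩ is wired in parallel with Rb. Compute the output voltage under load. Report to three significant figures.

The load sits in parallel with Rb: Rb‖R_L = (5550 × 29200) / (5550 + 29200) = 4664 Ω.
V_out = 20.0 × 4664 / (470 + 4664) = 20.0 × 4664/5134 = 18.2 V.

V_out ≈ 18.2 V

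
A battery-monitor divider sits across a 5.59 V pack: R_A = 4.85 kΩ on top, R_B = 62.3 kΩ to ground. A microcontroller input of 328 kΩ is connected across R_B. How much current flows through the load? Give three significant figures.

R_B‖R_L = 52.36 kΩ; V_out = 5.59 × 52.36/57.21 = 5.116 V.
I_L = V_out / R_L = 5.116 / 328 kΩ = 0.0156 mA.

I_L ≈ 0.0156 mA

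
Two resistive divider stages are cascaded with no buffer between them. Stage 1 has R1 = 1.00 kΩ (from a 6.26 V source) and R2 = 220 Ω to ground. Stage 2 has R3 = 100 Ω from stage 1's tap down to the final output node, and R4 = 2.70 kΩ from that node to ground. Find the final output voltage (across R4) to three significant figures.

V_out ≈ 1.02 V

Stage 2 presents R3+R4 = 2800 Ω as a load on stage 1's tap.
Stage 1's lower leg becomes R2‖(R3+R4) = 204.0 Ω, so V_mid = 6.26 × 204.0/1204 = 1.061 V.
Stage 2 is itself unloaded: V_out = V_mid × R4/(R3+R4) = 1.061 × 2700/2800 = 1.02 V.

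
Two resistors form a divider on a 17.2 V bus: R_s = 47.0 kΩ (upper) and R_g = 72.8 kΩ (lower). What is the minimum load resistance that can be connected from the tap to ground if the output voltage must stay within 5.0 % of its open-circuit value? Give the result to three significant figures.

R_L(min) ≈ 543 kΩ

Output resistance R_th = R_s‖R_g = (47.0 × 72.8)/119.8 = 28.56 kΩ.
The fractional drop is R_th/(R_th + R_L); requiring this ≤ 0.0500 gives R_L ≥ R_th(1/0.0500 − 1) = 28.56 × 19.00 = 543 kΩ.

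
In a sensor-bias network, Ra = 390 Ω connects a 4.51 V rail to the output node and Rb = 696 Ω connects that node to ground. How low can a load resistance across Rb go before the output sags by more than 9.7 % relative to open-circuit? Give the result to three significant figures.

R_L(min) ≈ 2.33 kΩ

Output resistance R_th = Ra‖Rb = (390 × 696)/1086 = 249.9 Ω.
The fractional drop is R_th/(R_th + R_L); requiring this ≤ 0.0970 gives R_L ≥ R_th(1/0.0970 − 1) = 249.9 × 9.309 = 2.33 kΩ.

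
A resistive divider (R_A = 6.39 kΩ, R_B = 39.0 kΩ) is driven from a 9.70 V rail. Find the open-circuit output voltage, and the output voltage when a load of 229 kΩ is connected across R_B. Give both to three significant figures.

Unloaded: 8.33 V; loaded: 8.14 V

Open-circuit: V = 9.70 × 39.0/(6.39 + 39.0) = 8.33 V.
With the load, R_B becomes R_B‖R_L = 33.32 kΩ, so V = 9.70 × 33.32/39.71 = 8.14 V.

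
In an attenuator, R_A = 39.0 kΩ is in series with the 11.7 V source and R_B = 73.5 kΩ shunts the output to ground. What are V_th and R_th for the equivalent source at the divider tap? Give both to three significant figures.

V_th = 7.64 V, R_th = 25.5 kΩ

V_th is the open-circuit tap voltage: 11.7 × 73.5/(39.0 + 73.5) = 7.64 V.
With the supply zeroed, R_A and R_B appear in parallel from the tap: R_th = R_A‖R_B = (39.0 × 73.5)/112.5 = 25.5 kΩ.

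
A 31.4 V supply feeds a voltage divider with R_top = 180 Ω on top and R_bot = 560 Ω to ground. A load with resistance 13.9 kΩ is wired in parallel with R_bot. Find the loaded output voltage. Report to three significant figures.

The load sits in parallel with R_bot: R_bot‖R_L = (560 × 13900) / (560 + 13900) = 538.3 Ω.
V_out = 31.4 × 538.3 / (180 + 538.3) = 31.4 × 538.3/718.3 = 23.5 V.

V_out ≈ 23.5 V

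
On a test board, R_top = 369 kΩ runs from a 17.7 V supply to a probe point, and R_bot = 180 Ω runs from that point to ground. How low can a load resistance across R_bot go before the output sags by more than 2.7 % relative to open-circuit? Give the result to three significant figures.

R_L(min) ≈ 6.48 kΩ

Output resistance R_th = R_top‖R_bot = (369000 × 180)/369200 = 179.9 Ω.
The fractional drop is R_th/(R_th + R_L); requiring this ≤ 0.0270 gives R_L ≥ R_th(1/0.0270 − 1) = 179.9 × 36.04 = 6.48 kΩ.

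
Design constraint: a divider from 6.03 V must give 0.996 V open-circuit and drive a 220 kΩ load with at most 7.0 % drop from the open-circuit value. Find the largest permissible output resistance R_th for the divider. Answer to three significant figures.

Loading drop = R_th/(R_th + R_L) ≤ 0.0700, so R_th ≤ R_L · ε/(1−ε) = 220 kΩ × 0.0700/0.9300 = 16.6 kΩ.
(Any R1, R2 with R2/(R1+R2) = 0.165 and R1‖R2 ≤ 16.6 kΩ will meet the spec.)

R_th ≤ 16.6 kΩ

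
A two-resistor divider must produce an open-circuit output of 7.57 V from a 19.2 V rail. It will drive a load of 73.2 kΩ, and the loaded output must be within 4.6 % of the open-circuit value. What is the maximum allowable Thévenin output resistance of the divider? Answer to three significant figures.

R_th ≤ 3.53 kΩ

Loading drop = R_th/(R_th + R_L) ≤ 0.0460, so R_th ≤ R_L · ε/(1−ε) = 73.2 kΩ × 0.0460/0.9540 = 3.53 kΩ.
(Any R1, R2 with R2/(R1+R2) = 0.394 and R1‖R2 ≤ 3.53 kΩ will meet the spec.)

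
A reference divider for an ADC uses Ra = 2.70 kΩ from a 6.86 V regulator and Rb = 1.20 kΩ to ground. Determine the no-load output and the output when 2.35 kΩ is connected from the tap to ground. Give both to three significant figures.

Open-circuit: V = 6.86 × 1.20/(2.70 + 1.20) = 2.11 V.
With the load, Rb becomes Rb‖R_L = 0.7944 kΩ, so V = 6.86 × 0.7944/3.494 = 1.56 V.

Unloaded: 2.11 V; loaded: 1.56 V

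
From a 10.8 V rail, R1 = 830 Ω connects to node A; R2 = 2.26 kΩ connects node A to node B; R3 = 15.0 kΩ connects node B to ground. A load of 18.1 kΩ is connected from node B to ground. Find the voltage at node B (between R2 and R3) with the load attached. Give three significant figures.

V ≈ 7.84 V

At node B, R3 is in parallel with the load: R3‖R_L = 8202 Ω.
Below node A the resistance is R2 + (R3‖R_L) = 10460 Ω, so V_A = 10.8 × 10460/11290 = 10.01 V.
Then V_B = V_A × (R3‖R_L)/(R2 + R3‖R_L) = 10.01 × 8202/10460 = 7.84 V.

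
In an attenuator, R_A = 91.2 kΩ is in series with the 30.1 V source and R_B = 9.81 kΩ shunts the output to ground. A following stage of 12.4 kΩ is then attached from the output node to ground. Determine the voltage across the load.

The load sits in parallel with R_B: R_B‖R_L = (9.81 × 12.4) / (9.81 + 12.4) = 5.477 kΩ.
V_out = 30.1 × 5.477 / (91.2 + 5.477) = 30.1 × 5.477/96.68 = 1.71 V.
(Unloaded it would have been 2.92 V.)

V_out ≈ 1.71 V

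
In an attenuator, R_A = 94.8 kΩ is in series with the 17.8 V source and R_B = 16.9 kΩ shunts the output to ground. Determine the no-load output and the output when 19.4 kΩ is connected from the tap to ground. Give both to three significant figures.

Unloaded: 2.69 V; loaded: 1.55 V

Open-circuit: V = 17.8 × 16.9/(94.8 + 16.9) = 2.69 V.
With the load, R_B becomes R_B‖R_L = 9.032 kΩ, so V = 17.8 × 9.032/103.8 = 1.55 V.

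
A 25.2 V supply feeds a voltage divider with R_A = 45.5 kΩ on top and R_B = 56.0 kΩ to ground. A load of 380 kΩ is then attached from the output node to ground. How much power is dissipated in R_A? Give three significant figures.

Total resistance from the source is R_A + (R_B‖R_L) = 94.31 kΩ, so I = 25.2/94.31 kΩ = 0.2672 mA.
P = I²·R_A = (0.2672 mA)² × 45.5 kΩ = 3.25 mW.

P ≈ 3.25 mW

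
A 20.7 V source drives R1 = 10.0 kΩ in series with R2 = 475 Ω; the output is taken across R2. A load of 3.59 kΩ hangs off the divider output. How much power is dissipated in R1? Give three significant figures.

Total resistance from the source is R1 + (R2‖R_L) = 10420 Ω, so I = 20.7/10420 Ω = 1.987 mA.
P = I²·R1 = (1.987 mA)² × 10.0 kΩ = 39.5 mW.

P ≈ 39.5 mW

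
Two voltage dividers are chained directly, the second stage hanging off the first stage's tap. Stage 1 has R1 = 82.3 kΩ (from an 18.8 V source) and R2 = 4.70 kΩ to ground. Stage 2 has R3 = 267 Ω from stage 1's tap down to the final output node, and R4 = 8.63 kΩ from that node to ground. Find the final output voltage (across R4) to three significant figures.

Stage 2 presents R3+R4 = 8897 Ω as a load on stage 1's tap.
Stage 1's lower leg becomes R2‖(R3+R4) = 3075 Ω, so V_mid = 18.8 × 3075/85380 = 0.6772 V.
Stage 2 is itself unloaded: V_out = V_mid × R4/(R3+R4) = 0.6772 × 8630/8897 = 0.657 V.

V_out ≈ 0.657 V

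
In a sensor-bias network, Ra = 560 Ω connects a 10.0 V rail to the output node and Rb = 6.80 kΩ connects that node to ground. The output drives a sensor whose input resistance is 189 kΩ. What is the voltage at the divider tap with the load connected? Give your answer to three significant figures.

V_out ≈ 9.21 V

The load sits in parallel with Rb: Rb‖R_L = (6800 × 189000) / (6800 + 189000) = 6564 Ω.
V_out = 10.0 × 6564 / (560 + 6564) = 10.0 × 6564/7124 = 9.21 V.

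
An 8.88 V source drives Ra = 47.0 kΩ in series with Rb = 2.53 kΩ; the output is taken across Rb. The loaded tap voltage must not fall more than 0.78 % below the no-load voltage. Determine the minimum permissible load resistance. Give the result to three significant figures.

Output resistance R_th = Ra‖Rb = (47.0 × 2.53)/49.53 = 2.401 kΩ.
The fractional drop is R_th/(R_th + R_L); requiring this ≤ 0.00780 gives R_L ≥ R_th(1/0.00780 − 1) = 2.401 × 127.2 = 305 kΩ.

R_L(min) ≈ 305 kΩ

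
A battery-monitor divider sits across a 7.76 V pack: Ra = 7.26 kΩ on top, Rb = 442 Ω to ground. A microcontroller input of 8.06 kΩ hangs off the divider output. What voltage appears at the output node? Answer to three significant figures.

The load sits in parallel with Rb: Rb‖R_L = (442 × 8060) / (442 + 8060) = 419.0 Ω.
V_out = 7.76 × 419.0 / (7260 + 419.0) = 7.76 × 419.0/7679 = 0.423 V.

V_out ≈ 0.423 V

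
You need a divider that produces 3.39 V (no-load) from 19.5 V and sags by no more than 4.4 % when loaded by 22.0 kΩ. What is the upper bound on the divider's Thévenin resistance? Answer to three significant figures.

R_th ≤ 1.01 kΩ

Loading drop = R_th/(R_th + R_L) ≤ 0.0440, so R_th ≤ R_L · ε/(1−ε) = 22.0 kΩ × 0.0440/0.9560 = 1.01 kΩ.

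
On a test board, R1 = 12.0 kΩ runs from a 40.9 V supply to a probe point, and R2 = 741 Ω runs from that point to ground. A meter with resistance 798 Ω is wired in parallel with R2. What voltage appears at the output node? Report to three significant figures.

V_out ≈ 1.27 V

The load sits in parallel with R2: R2‖R_L = (741 × 798) / (741 + 798) = 384.2 Ω.
V_out = 40.9 × 384.2 / (12000 + 384.2) = 40.9 × 384.2/12380 = 1.27 V.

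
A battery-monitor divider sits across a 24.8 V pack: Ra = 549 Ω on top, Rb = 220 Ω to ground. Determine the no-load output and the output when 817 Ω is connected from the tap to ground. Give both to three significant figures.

Unloaded: 7.09 V; loaded: 5.95 V

Open-circuit: V = 24.8 × 220/(549 + 220) = 7.09 V.
With the load, Rb becomes Rb‖R_L = 173.3 Ω, so V = 24.8 × 173.3/722.3 = 5.95 V.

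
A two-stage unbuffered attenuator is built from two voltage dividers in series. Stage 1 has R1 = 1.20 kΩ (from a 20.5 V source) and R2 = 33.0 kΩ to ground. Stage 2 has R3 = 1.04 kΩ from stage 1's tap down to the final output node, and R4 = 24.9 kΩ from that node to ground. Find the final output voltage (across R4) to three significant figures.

V_out ≈ 18.2 V

Stage 2 presents R3+R4 = 25.94 kΩ as a load on stage 1's tap.
Stage 1's lower leg becomes R2‖(R3+R4) = 14.52 kΩ, so V_mid = 20.5 × 14.52/15.72 = 18.94 V.
Stage 2 is itself unloaded: V_out = V_mid × R4/(R3+R4) = 18.94 × 24.9/25.94 = 18.2 V.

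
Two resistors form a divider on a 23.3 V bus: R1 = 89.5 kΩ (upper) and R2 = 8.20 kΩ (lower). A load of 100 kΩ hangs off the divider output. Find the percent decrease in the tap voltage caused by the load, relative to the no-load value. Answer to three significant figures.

6.99 %

The divider's output (Thévenin) resistance is R1‖R2 = 7.512 kΩ.
Fractional drop under load = R_th/(R_th + R_L) = 7.512 / (7.512 + 100) = 0.06987.
So the output falls by 6.99 %.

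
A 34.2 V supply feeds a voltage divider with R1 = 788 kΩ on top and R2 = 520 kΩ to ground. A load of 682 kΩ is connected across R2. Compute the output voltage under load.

V_out ≈ 9.32 V

The load sits in parallel with R2: R2‖R_L = (520 × 682) / (520 + 682) = 295.0 kΩ.
V_out = 34.2 × 295.0 / (788 + 295.0) = 34.2 × 295.0/1083 = 9.32 V.
(Unloaded it would have been 13.6 V.)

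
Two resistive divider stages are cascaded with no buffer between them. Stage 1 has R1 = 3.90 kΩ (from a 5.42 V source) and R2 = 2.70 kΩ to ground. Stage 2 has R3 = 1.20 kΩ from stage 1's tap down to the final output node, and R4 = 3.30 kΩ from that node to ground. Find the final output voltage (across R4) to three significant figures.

V_out ≈ 1.20 V

Stage 2 presents R3+R4 = 4.500 kΩ as a load on stage 1's tap.
Stage 1's lower leg becomes R2‖(R3+R4) = 1.688 kΩ, so V_mid = 5.42 × 1.688/5.588 = 1.637 V.
Stage 2 is itself unloaded: V_out = V_mid × R4/(R3+R4) = 1.637 × 3.30/4.500 = 1.20 V.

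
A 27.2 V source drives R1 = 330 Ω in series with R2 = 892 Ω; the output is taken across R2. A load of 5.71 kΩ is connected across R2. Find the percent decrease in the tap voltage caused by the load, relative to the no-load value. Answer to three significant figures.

4.05 %

The divider's output (Thévenin) resistance is R1‖R2 = 240.9 Ω.
Fractional drop under load = R_th/(R_th + R_L) = 240.9 / (240.9 + 5710) = 0.04048.
So the output falls by 4.05 %.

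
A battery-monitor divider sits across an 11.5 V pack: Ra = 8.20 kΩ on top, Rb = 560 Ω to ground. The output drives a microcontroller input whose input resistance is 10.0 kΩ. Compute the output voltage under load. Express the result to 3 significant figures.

The load sits in parallel with Rb: Rb‖R_L = (560 × 10000) / (560 + 10000) = 530.3 Ω.
V_out = 11.5 × 530.3 / (8200 + 530.3) = 11.5 × 530.3/8730 = 0.699 V.

V_out ≈ 0.699 V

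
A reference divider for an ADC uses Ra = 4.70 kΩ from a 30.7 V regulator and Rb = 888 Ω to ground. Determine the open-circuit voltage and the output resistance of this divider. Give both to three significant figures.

V_th is the open-circuit tap voltage: 30.7 × 888/(4700 + 888) = 4.88 V.
With the supply zeroed, Ra and Rb appear in parallel from the tap: R_th = Ra‖Rb = (4700 × 888)/5588 = 747 Ω.

V_th = 4.88 V, R_th = 747 Ω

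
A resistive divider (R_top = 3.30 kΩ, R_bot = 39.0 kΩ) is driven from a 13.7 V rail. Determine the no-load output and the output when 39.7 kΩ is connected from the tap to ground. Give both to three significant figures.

Unloaded: 12.6 V; loaded: 11.7 V

Open-circuit: V = 13.7 × 39.0/(3.30 + 39.0) = 12.6 V.
With the load, R_bot becomes R_bot‖R_L = 19.67 kΩ, so V = 13.7 × 19.67/22.97 = 11.7 V.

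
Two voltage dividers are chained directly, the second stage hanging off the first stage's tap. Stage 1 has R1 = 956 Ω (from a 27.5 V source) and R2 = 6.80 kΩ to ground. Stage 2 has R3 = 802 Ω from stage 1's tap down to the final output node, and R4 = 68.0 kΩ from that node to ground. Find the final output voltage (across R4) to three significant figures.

V_out ≈ 23.5 V

Stage 2 presents R3+R4 = 68800 Ω as a load on stage 1's tap.
Stage 1's lower leg becomes R2‖(R3+R4) = 6188 Ω, so V_mid = 27.5 × 6188/7144 = 23.82 V.
Stage 2 is itself unloaded: V_out = V_mid × R4/(R3+R4) = 23.82 × 68000/68800 = 23.5 V.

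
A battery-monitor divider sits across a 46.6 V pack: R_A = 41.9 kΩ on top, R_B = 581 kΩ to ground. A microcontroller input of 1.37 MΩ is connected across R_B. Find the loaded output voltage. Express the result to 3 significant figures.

V_out ≈ 42.3 V

The load sits in parallel with R_B: R_B‖R_L = (581 × 1370) / (581 + 1370) = 408.0 kΩ.
V_out = 46.6 × 408.0 / (41.9 + 408.0) = 46.6 × 408.0/449.9 = 42.3 V.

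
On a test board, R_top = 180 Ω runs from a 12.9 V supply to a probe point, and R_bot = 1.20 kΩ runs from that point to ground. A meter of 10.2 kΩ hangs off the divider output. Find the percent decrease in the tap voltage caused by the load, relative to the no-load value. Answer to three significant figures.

The divider's output (Thévenin) resistance is R_top‖R_bot = 156.5 Ω.
Fractional drop under load = R_th/(R_th + R_L) = 156.5 / (156.5 + 10200) = 0.01511.
So the output falls by 1.51 %.

1.51 %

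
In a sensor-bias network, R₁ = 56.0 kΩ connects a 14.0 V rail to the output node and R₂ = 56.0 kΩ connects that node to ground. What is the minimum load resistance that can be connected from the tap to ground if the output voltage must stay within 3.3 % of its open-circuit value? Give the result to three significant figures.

Output resistance R_th = R₁‖R₂ = (56.0 × 56.0)/112.0 = 28.00 kΩ.
The fractional drop is R_th/(R_th + R_L); requiring this ≤ 0.0330 gives R_L ≥ R_th(1/0.0330 − 1) = 28.00 × 29.30 = 820 kΩ.

R_L(min) ≈ 820 kΩ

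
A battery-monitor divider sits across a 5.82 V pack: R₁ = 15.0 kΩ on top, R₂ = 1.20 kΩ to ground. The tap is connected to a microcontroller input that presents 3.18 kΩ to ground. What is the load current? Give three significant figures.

R₂‖R_L = 0.8712 kΩ; V_out = 5.82 × 0.8712/15.87 = 0.3195 V.
I_L = V_out / R_L = 0.3195 / 3.18 kΩ = 0.100 mA.

I_L ≈ 0.100 mA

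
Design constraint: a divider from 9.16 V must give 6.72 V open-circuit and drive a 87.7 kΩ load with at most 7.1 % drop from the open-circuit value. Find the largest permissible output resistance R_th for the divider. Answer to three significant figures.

Loading drop = R_th/(R_th + R_L) ≤ 0.0710, so R_th ≤ R_L · ε/(1−ε) = 87.7 kΩ × 0.0710/0.9290 = 6.70 kΩ.
(Any R1, R2 with R2/(R1+R2) = 0.734 and R1‖R2 ≤ 6.70 kΩ will meet the spec.)

R_th ≤ 6.70 kΩ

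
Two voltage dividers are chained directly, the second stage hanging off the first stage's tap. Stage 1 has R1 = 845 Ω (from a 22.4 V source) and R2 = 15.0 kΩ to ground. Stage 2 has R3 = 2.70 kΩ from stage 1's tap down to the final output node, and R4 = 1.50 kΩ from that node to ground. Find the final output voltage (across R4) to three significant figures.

Stage 2 presents R3+R4 = 4200 Ω as a load on stage 1's tap.
Stage 1's lower leg becomes R2‖(R3+R4) = 3281 Ω, so V_mid = 22.4 × 3281/4126 = 17.81 V.
Stage 2 is itself unloaded: V_out = V_mid × R4/(R3+R4) = 17.81 × 1500/4200 = 6.36 V.

V_out ≈ 6.36 V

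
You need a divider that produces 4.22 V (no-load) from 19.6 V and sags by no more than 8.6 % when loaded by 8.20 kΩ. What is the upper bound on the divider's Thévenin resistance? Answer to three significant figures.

R_th ≤ 772 Ω

Loading drop = R_th/(R_th + R_L) ≤ 0.0860, so R_th ≤ R_L · ε/(1−ε) = 8.20 kΩ × 0.0860/0.9140 = 772 Ω.
(Any R1, R2 with R2/(R1+R2) = 0.215 and R1‖R2 ≤ 772 Ω will meet the spec.)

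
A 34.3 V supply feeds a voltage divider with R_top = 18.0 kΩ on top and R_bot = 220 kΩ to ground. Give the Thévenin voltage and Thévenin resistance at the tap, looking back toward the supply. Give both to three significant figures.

V_th = 31.7 V, R_th = 16.6 kΩ

V_th is the open-circuit tap voltage: 34.3 × 220/(18.0 + 220) = 31.7 V.
With the supply zeroed, R_top and R_bot appear in parallel from the tap: R_th = R_top‖R_bot = (18.0 × 220)/238.0 = 16.6 kΩ.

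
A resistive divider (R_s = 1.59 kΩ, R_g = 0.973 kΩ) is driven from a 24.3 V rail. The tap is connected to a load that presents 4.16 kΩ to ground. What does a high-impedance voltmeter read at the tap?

V_out ≈ 8.06 V

The load sits in parallel with R_g: R_g‖R_L = (973 × 4160) / (973 + 4160) = 788.6 Ω.
V_out = 24.3 × 788.6 / (1590 + 788.6) = 24.3 × 788.6/2379 = 8.06 V.
(Unloaded it would have been 9.23 V.)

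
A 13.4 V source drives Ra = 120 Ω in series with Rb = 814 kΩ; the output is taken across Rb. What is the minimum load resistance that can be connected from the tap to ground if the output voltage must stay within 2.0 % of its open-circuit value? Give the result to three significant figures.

Output resistance R_th = Ra‖Rb = (120 × 814000)/814100 = 120.0 Ω.
The fractional drop is R_th/(R_th + R_L); requiring this ≤ 0.0200 gives R_L ≥ R_th(1/0.0200 − 1) = 120.0 × 49.00 = 5.88 kΩ.

R_L(min) ≈ 5.88 kΩ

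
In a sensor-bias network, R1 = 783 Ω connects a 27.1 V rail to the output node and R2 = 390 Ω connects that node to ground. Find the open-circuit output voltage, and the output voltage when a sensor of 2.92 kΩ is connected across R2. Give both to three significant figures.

Unloaded: 9.01 V; loaded: 8.27 V

Open-circuit: V = 27.1 × 390/(783 + 390) = 9.01 V.
With the load, R2 becomes R2‖R_L = 344.0 Ω, so V = 27.1 × 344.0/1127 = 8.27 V.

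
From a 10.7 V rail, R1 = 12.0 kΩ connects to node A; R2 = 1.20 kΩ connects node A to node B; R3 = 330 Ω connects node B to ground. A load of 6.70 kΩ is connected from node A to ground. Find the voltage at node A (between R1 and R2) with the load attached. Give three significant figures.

V ≈ 1.01 V

Below node A the series string R2+R3 = 1530 Ω sits in parallel with the 6700 Ω load: 1246 Ω.
V_A = 10.7 × 1246/(12000 + 1246) = 1.01 V.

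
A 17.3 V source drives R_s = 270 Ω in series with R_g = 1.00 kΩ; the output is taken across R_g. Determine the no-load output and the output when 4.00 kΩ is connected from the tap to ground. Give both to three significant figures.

Unloaded: 13.6 V; loaded: 12.9 V

Open-circuit: V = 17.3 × 1000/(270 + 1000) = 13.6 V.
With the load, R_g becomes R_g‖R_L = 800.0 Ω, so V = 17.3 × 800.0/1070 = 12.9 V.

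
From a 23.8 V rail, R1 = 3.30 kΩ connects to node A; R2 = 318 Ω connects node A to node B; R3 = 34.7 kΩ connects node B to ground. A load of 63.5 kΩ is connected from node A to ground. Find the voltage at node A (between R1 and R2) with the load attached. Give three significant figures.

V ≈ 20.8 V

Below node A the series string R2+R3 = 35020 Ω sits in parallel with the 63500 Ω load: 22570 Ω.
V_A = 23.8 × 22570/(3300 + 22570) = 20.8 V.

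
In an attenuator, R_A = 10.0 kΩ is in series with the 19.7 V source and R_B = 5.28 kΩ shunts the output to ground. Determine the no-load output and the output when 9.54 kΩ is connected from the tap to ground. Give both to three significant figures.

Unloaded: 6.81 V; loaded: 5.00 V

Open-circuit: V = 19.7 × 5.28/(10.0 + 5.28) = 6.81 V.
With the load, R_B becomes R_B‖R_L = 3.399 kΩ, so V = 19.7 × 3.399/13.40 = 5.00 V.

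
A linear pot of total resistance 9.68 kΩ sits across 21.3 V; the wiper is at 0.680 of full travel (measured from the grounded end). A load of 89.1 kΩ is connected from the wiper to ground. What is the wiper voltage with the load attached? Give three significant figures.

The wiper splits the pot into (1−α)R = 3.098 kΩ above and αR = 6.582 kΩ below.
Lower section ‖ load = 6.130 kΩ.
V_wiper = 21.3 × 6.130/(3.098 + 6.130) = 14.1 V.

V ≈ 14.1 V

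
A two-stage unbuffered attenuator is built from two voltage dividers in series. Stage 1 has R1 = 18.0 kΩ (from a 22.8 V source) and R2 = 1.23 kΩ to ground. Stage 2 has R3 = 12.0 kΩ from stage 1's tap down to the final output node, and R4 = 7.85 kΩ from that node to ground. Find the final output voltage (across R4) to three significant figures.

Stage 2 presents R3+R4 = 19.85 kΩ as a load on stage 1's tap.
Stage 1's lower leg becomes R2‖(R3+R4) = 1.158 kΩ, so V_mid = 22.8 × 1.158/19.16 = 1.378 V.
Stage 2 is itself unloaded: V_out = V_mid × R4/(R3+R4) = 1.378 × 7.85/19.85 = 0.545 V.

V_out ≈ 0.545 V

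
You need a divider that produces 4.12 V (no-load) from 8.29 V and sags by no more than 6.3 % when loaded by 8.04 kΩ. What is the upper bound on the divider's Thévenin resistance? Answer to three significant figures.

R_th ≤ 541 Ω

Loading drop = R_th/(R_th + R_L) ≤ 0.0630, so R_th ≤ R_L · ε/(1−ε) = 8.04 kΩ × 0.0630/0.9370 = 541 Ω.
(Any R1, R2 with R2/(R1+R2) = 0.497 and R1‖R2 ≤ 541 Ω will meet the spec.)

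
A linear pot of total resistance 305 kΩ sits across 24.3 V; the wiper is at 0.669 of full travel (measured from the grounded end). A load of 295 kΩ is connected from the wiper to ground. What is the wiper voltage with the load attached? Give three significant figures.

The wiper splits the pot into (1−α)R = 101.0 kΩ above and αR = 204.0 kΩ below.
Lower section ‖ load = 120.6 kΩ.
V_wiper = 24.3 × 120.6/(101.0 + 120.6) = 13.2 V.

V ≈ 13.2 V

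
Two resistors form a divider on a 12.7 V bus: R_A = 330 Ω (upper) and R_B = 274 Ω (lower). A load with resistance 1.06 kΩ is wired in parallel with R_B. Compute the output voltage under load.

V_out ≈ 5.05 V

The load sits in parallel with R_B: R_B‖R_L = (274 × 1060) / (274 + 1060) = 217.7 Ω.
V_out = 12.7 × 217.7 / (330 + 217.7) = 12.7 × 217.7/547.7 = 5.05 V.
(Unloaded it would have been 5.76 V.)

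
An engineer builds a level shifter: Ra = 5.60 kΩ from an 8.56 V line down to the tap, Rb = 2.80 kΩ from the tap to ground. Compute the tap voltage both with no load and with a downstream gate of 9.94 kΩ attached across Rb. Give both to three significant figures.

Open-circuit: V = 8.56 × 2.80/(5.60 + 2.80) = 2.85 V.
With the load, Rb becomes Rb‖R_L = 2.185 kΩ, so V = 8.56 × 2.185/7.785 = 2.40 V.

Unloaded: 2.85 V; loaded: 2.40 V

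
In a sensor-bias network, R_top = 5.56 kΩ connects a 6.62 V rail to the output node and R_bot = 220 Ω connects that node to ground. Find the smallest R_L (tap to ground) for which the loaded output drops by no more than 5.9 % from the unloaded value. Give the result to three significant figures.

R_L(min) ≈ 3.38 kΩ

Output resistance R_th = R_top‖R_bot = (5560 × 220)/5780 = 211.6 Ω.
The fractional drop is R_th/(R_th + R_L); requiring this ≤ 0.0590 gives R_L ≥ R_th(1/0.0590 − 1) = 211.6 × 15.95 = 3.38 kΩ.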